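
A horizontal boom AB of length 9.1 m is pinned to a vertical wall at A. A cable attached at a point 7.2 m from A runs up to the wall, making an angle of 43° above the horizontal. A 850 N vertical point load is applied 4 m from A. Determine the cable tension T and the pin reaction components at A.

T = 692.4 N, A_x = 506.4 N, A_y = 377.8 N

ΣM about A: T·sin43°·7.2 − 850·4 = 0 → T = 3400/(7.2·0.681998) = 692.41 ≈ 692.4 N.
ΣF_x = 0: A_x − T·cos43° = 0 → A_x = 692.41 × 0.731354 = 506.4 N.
ΣF_y = 0: A_y + T·sin43° − 850 = 0 → A_y = 850 − 692.41 × 0.681998 = 377.8 N.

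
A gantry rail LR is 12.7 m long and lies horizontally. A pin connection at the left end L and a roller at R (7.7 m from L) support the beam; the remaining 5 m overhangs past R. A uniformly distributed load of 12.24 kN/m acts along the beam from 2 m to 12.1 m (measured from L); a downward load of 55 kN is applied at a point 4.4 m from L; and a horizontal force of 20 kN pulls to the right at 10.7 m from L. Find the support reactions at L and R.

Resultant of the distributed load: 12.24 × 10.1 = 123.624 kN at 7.05 m from L.
ΣM about L: R_y·7.7 − (12.24·10.1)·7.05 − 55·4.4 = 0 → R_y = 1113.5492/7.7 = 144.617 ≈ 144.6 kN.
ΣF_y = 0: L_y + 144.617 − 12.24·10.1 − 55 = 0 → L_y = 34.01 kN.
ΣF_x = 0: L_x + 20 = 0 → L_x = -20.00 kN.

L_x = -20.00 kN, L_y = 34.01 kN, R_y = 144.6 kN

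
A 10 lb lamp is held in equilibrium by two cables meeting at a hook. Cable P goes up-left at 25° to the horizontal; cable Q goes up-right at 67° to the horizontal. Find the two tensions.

T_P = 3.910 lb, T_Q = 9.069 lb

ΣF_x = 0: −T_P·cos25° + T_Q·cos67° = 0 → T_Q = 2.31952·T_P.
ΣF_y = 0: T_P·sin25° + T_Q·sin67° = 10.
Substitute: T_P·(0.422618 + 2.31952·0.920505) = 10 → T_P = 3.90969 ≈ 3.910 lb.
Then T_Q = 2.31952 × 3.90969 = 9.069 lb.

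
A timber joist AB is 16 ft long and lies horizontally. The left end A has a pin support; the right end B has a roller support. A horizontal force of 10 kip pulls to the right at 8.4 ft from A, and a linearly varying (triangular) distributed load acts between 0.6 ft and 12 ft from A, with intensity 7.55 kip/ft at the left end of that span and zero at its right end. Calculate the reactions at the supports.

Resultant of the triangular load: ½ × 7.55 × 11.4 = 43.035 kip, acting at 4.4 ft from A (one-third of the span from the peak).
Taking moments about A: B_y·16 − (½·7.55·11.4)·4.4 = 0 → B_y = 189.354/16 = 11.8346 ≈ 11.83 kip.
ΣF_y = 0: A_y + 11.8346 − ½·7.55·11.4 = 0 → A_y = 31.20 kip.
ΣF_x = 0: A_x + 10 = 0 → A_x = -10.00 kip.

A_x = -10.00 kip, A_y = 31.20 kip, B_y = 11.83 kip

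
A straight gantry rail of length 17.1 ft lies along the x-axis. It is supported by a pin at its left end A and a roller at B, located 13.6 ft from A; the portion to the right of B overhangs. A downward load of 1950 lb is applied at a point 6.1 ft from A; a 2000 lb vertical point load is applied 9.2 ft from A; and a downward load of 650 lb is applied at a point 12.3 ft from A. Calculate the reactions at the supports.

A_x = 0, A_y = 1785 lb, B_y = 2815 lb

Taking moments about A: B_y·13.6 − 1950·6.1 − 2000·9.2 − 650·12.3 = 0 → B_y = 38290/13.6 = 2815.44 ≈ 2815 lb.
ΣF_y = 0: A_y + 2815.44 − 1950 − 2000 − 650 = 0 → A_y = 1785 lb.
ΣF_x = 0: no horizontal applied forces, so A_x = 0.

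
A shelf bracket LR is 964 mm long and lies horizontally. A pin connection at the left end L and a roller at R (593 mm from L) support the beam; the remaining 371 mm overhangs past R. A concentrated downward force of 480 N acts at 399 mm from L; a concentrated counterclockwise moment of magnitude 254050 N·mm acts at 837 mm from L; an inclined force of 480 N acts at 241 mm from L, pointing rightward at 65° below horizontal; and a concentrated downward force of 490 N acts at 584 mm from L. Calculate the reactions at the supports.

Moments about L: R_y·593 − 480·399 + 254050 − 480·sin65°·241 − 490·584 = 0 → R_y = 328472/593 = 553.916 ≈ 553.9 N.
ΣF_y = 0: L_y + 553.916 − 480 − 480·sin65° − 490 = 0 → L_y = 851.1 N.
ΣF_x = 0: L_x + 480·cos65° = 0 → L_x = -202.9 N.

L_x = -202.9 N, L_y = 851.1 N, R_y = 553.9 N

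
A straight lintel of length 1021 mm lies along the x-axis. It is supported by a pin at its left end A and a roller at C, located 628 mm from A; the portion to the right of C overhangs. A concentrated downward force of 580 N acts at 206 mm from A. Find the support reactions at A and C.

Moments about A: C_y·628 − 580·206 = 0 → C_y = 119480/628 = 190.255 ≈ 190.3 N.
ΣF_y = 0: A_y + 190.255 − 580 = 0 → A_y = 389.7 N.
ΣF_x = 0: no horizontal applied forces, so A_x = 0.

A_x = 0, A_y = 389.7 N, C_y = 190.3 N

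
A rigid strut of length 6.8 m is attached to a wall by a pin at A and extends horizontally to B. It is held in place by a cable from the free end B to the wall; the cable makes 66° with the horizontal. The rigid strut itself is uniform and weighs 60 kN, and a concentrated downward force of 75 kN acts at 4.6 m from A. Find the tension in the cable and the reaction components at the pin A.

ΣM about A: T·sin66°·6.8 − 60·3.4 − 75·4.6 = 0 → T = 549/(6.8·0.913545) = 88.3758 ≈ 88.38 kN.
ΣF_x = 0: A_x − T·cos66° = 0 → A_x = 88.3758 × 0.406737 = 35.95 kN.
ΣF_y = 0: A_y + T·sin66° − 60 − 75 = 0 → A_y = 135 − 88.3758 × 0.913545 = 54.26 kN.

T = 88.38 kN, A_x = 35.95 kN, A_y = 54.26 kN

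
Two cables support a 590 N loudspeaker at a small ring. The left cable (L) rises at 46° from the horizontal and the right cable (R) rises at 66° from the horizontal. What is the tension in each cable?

T_L = 258.8 N, T_R = 442.0 N

ΣF_x = 0: −T_L·cos46° + T_R·cos66° = 0 → T_R = 1.70788·T_L.
ΣF_y = 0: T_L·sin46° + T_R·sin66° = 590.
Substitute: T_L·(0.71934 + 1.70788·0.913545) = 590 → T_L = 258.821 ≈ 258.8 N.
Then T_R = 1.70788 × 258.821 = 442.0 N.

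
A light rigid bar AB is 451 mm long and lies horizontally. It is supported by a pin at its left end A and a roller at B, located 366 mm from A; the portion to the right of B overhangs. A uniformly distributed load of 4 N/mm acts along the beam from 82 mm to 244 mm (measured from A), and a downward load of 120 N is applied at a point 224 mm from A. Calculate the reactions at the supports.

Resultant of the distributed load: 4 × 162 = 648 N at 163 mm from A.
ΣM about A: B_y·366 − (4·162)·163 − 120·224 = 0 → B_y = 132504/366 = 362.033 ≈ 362.0 N.
ΣF_y = 0: A_y + 362.033 − 4·162 − 120 = 0 → A_y = 406.0 N.
ΣF_x = 0: no horizontal applied forces, so A_x = 0.

A_x = 0, A_y = 406.0 N, B_y = 362.0 N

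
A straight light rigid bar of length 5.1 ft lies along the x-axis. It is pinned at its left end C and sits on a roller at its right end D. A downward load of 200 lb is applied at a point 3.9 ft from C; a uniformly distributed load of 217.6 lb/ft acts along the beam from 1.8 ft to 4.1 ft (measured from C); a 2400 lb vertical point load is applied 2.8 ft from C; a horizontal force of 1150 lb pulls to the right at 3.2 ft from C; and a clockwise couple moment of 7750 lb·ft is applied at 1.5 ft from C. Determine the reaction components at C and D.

C_x = -1150 lb, C_y = -179.2 lb, D_y = 3280 lb

Resultant of the distributed load: 217.6 × 2.3 = 500.48 lb at 2.95 ft from C.
ΣM about C: D_y·5.1 − 200·3.9 − (217.6·2.3)·2.95 − 2400·2.8 − 7750 = 0 → D_y = 16726.416/5.1 = 3279.69 ≈ 3280 lb.
ΣF_y = 0: C_y + 3279.69 − 200 − 217.6·2.3 − 2400 = 0 → C_y = -179.2 lb.
ΣF_x = 0: C_x + 1150 = 0 → C_x = -1150 lb.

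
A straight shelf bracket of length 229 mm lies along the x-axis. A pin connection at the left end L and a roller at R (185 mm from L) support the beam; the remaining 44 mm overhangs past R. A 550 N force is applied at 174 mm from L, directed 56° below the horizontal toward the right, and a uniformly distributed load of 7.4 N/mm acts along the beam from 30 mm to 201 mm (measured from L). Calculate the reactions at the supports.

L_x = -307.6 N, L_y = 502.5 N, R_y = 1219 N

Resultant of the distributed load: 7.4 × 171 = 1265.4 N at 115.5 mm from L.
Taking moments about L: R_y·185 − 550·sin56°·174 − (7.4·171)·115.5 = 0 → R_y = 225493/185 = 1218.88 ≈ 1219 N.
ΣF_y = 0: L_y + 1218.88 − 550·sin56° − 7.4·171 = 0 → L_y = 502.5 N.
ΣF_x = 0: L_x + 550·cos56° = 0 → L_x = -307.6 N.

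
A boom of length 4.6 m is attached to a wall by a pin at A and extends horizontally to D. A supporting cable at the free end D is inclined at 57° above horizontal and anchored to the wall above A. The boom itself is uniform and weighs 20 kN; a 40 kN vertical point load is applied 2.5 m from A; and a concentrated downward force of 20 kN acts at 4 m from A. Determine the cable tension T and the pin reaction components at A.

ΣM about A: T·sin57°·4.6 − 20·2.3 − 40·2.5 − 20·4 = 0 → T = 226/(4.6·0.838671) = 58.5813 ≈ 58.58 kN.
ΣF_x = 0: A_x − T·cos57° = 0 → A_x = 58.5813 × 0.544639 = 31.91 kN.
ΣF_y = 0: A_y + T·sin57° − 20 − 40 − 20 = 0 → A_y = 80 − 58.5813 × 0.838671 = 30.87 kN.

T = 58.58 kN, A_x = 31.91 kN, A_y = 30.87 kN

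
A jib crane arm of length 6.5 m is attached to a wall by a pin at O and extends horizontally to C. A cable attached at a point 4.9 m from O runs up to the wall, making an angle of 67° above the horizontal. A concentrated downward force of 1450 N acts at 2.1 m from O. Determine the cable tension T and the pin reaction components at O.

T = 675.1 N, O_x = 263.8 N, O_y = 828.6 N

ΣM about O: T·sin67°·4.9 − 1450·2.1 = 0 → T = 3045/(4.9·0.920505) = 675.095 ≈ 675.1 N.
ΣF_x = 0: O_x − T·cos67° = 0 → O_x = 675.095 × 0.390731 = 263.8 N.
ΣF_y = 0: O_y + T·sin67° − 1450 = 0 → O_y = 1450 − 675.095 × 0.920505 = 828.6 N.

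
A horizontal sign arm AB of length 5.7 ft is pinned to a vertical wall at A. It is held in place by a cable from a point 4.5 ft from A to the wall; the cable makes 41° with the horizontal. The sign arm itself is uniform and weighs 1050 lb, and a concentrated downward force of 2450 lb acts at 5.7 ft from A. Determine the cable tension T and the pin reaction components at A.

ΣM about A: T·sin41°·4.5 − 1050·2.85 − 2450·5.7 = 0 → T = 16957.5/(4.5·0.656059) = 5743.89 ≈ 5744 lb.
ΣF_x = 0: A_x − T·cos41° = 0 → A_x = 5743.89 × 0.75471 = 4335 lb.
ΣF_y = 0: A_y + T·sin41° − 1050 − 2450 = 0 → A_y = 3500 − 5743.89 × 0.656059 = -268.3 lb.

T = 5744 lb, A_x = 4335 lb, A_y = -268.3 lb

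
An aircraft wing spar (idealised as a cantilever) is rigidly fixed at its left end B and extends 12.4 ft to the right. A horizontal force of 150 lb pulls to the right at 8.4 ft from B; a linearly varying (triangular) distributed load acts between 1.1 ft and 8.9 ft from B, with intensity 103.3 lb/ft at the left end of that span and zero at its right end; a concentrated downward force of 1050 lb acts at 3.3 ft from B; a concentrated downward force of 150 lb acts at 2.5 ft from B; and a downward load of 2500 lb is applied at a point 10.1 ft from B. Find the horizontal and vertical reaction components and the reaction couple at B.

B_x = -150.0 lb, B_y = 4103 lb, M_B = 30580 lb·ft

Resultant of the triangular load: ½ × 103.3 × 7.8 = 402.87 lb, acting at 3.7 ft from B (one-third of the span from the peak).
ΣF_x = 0: B_x + 150 = 0 → B_x = -150.0 lb.
ΣF_y = 0: B_y − ½·103.3·7.8 − 1050 − 150 − 2500 = 0 → B_y = 4103 lb.
ΣM about B: M_B − (½·103.3·7.8)·3.7 − 1050·3.3 − 150·2.5 − 2500·10.1 = 0 → M_B = 30580 lb·ft.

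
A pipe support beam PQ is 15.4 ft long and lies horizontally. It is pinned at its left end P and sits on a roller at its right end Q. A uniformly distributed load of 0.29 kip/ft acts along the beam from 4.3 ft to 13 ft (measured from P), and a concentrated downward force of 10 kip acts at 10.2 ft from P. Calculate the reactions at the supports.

Resultant of the distributed load: 0.29 × 8.7 = 2.523 kip at 8.65 ft from P.
Taking moments about P: Q_y·15.4 − (0.29·8.7)·8.65 − 10·10.2 = 0 → Q_y = 123.82395/15.4 = 8.04052 ≈ 8.041 kip.
ΣF_y = 0: P_y + 8.04052 − 0.29·8.7 − 10 = 0 → P_y = 4.482 kip.
ΣF_x = 0: no horizontal applied forces, so P_x = 0.

P_x = 0, P_y = 4.482 kip, Q_y = 8.041 kip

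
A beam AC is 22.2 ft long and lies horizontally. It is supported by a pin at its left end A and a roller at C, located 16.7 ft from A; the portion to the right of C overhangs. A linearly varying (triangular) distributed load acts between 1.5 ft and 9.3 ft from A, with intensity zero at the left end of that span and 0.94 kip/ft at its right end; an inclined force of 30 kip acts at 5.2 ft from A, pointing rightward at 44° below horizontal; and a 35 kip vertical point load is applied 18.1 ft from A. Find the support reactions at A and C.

Resultant of the triangular load: ½ × 0.94 × 7.8 = 3.666 kip, acting at 6.7 ft from A (one-third of the span from the peak).
Moments about A: C_y·16.7 − (½·0.94·7.8)·6.7 − 30·sin44°·5.2 − 35·18.1 = 0 → C_y = 766.429/16.7 = 45.894 ≈ 45.89 kip.
ΣF_y = 0: A_y + 45.894 − ½·0.94·7.8 − 30·sin44° − 35 = 0 → A_y = 13.61 kip.
ΣF_x = 0: A_x + 30·cos44° = 0 → A_x = -21.58 kip.

A_x = -21.58 kip, A_y = 13.61 kip, C_y = 45.89 kip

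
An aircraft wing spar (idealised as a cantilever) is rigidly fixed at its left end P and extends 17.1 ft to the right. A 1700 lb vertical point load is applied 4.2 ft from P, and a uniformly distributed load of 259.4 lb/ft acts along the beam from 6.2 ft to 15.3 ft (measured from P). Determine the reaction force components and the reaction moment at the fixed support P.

Resultant of the distributed load: 259.4 × 9.1 = 2360.54 lb at 10.75 ft from P.
ΣF_x = 0: P_x = 0.
ΣF_y = 0: P_y − 1700 − 259.4·9.1 = 0 → P_y = 4061 lb.
ΣM about P: M_P − 1700·4.2 − (259.4·9.1)·10.75 = 0 → M_P = 32520 lb·ft.

P_x = 0, P_y = 4061 lb, M_P = 32520 lb·ft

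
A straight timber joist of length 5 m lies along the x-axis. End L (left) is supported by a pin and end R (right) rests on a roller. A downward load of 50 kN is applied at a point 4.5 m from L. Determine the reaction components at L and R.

L_x = 0, L_y = 5.000 kN, R_y = 45.00 kN

Taking moments about L: R_y·5 − 50·4.5 = 0 → R_y = 225/5 = 45.00 kN.
ΣF_y = 0: L_y + 45 − 50 = 0 → L_y = 5.000 kN.
ΣF_x = 0: no horizontal applied forces, so L_x = 0.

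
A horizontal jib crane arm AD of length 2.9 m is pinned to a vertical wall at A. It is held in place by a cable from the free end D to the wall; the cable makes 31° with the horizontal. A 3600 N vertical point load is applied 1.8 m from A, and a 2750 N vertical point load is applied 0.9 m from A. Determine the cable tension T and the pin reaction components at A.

T = 5996 N, A_x = 5139 N, A_y = 3262 N

ΣM about A: T·sin31°·2.9 − 3600·1.8 − 2750·0.9 = 0 → T = 8955/(2.9·0.515038) = 5995.54 ≈ 5996 N.
ΣF_x = 0: A_x − T·cos31° = 0 → A_x = 5995.54 × 0.857167 = 5139 N.
ΣF_y = 0: A_y + T·sin31° − 3600 − 2750 = 0 → A_y = 6350 − 5995.54 × 0.515038 = 3262 N.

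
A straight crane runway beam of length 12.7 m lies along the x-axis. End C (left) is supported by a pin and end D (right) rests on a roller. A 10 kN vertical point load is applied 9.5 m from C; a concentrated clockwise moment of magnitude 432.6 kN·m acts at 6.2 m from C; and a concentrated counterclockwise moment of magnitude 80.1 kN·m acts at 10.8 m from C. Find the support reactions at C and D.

Moments about C: D_y·12.7 − 10·9.5 − 432.6 + 80.1 = 0 → D_y = 447.5/12.7 = 35.2362 ≈ 35.24 kN.
ΣF_y = 0: C_y + 35.2362 − 10 = 0 → C_y = -25.24 kN.
ΣF_x = 0: no horizontal applied forces, so C_x = 0.

C_x = 0, C_y = -25.24 kN, D_y = 35.24 kN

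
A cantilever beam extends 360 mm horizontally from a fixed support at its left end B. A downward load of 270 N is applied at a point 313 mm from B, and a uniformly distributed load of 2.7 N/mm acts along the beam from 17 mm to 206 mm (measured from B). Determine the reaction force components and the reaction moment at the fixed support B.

Resultant of the distributed load: 2.7 × 189 = 510.3 N at 111.5 mm from B.
ΣF_x = 0: B_x = 0.
ΣF_y = 0: B_y − 270 − 2.7·189 = 0 → B_y = 780.3 N.
ΣM about B: M_B − 270·313 − (2.7·189)·111.5 = 0 → M_B = 141400 N·mm.

B_x = 0, B_y = 780.3 N, M_B = 141400 N·mm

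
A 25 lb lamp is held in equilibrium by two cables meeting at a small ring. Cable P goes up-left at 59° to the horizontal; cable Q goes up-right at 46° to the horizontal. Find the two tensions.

ΣF_x = 0: −T_P·cos59° + T_Q·cos46° = 0 → T_Q = 0.741426·T_P.
ΣF_y = 0: T_P·sin59° + T_Q·sin46° = 25.
Substitute: T_P·(0.857167 + 0.741426·0.71934) = 25 → T_P = 17.9791 ≈ 17.98 lb.
Then T_Q = 0.741426 × 17.9791 = 13.33 lb.

T_P = 17.98 lb, T_Q = 13.33 lb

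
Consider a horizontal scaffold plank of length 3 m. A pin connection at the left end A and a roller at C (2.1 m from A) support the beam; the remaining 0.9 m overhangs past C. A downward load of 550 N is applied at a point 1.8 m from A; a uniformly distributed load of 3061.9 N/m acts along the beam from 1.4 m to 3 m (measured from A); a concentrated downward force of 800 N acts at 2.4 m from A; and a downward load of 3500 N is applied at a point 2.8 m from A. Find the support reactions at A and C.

Resultant of the distributed load: 3061.9 × 1.6 = 4899.04 N at 2.2 m from A.
Taking moments about A: C_y·2.1 − 550·1.8 − (3061.9·1.6)·2.2 − 800·2.4 − 3500·2.8 = 0 → C_y = 23487.888/2.1 = 11184.7 ≈ 11180 N.
ΣF_y = 0: A_y + 11184.7 − 550 − 3061.9·1.6 − 800 − 3500 = 0 → A_y = -1436 N.
ΣF_x = 0: no horizontal applied forces, so A_x = 0.

A_x = 0, A_y = -1436 N, C_y = 11180 N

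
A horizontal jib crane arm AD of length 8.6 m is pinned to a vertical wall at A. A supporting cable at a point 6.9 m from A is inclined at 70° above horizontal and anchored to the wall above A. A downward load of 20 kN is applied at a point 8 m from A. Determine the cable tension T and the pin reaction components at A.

ΣM about A: T·sin70°·6.9 − 20·8 = 0 → T = 160/(6.9·0.939693) = 24.6766 ≈ 24.68 kN.
ΣF_x = 0: A_x − T·cos70° = 0 → A_x = 24.6766 × 0.34202 = 8.440 kN.
ΣF_y = 0: A_y + T·sin70° − 20 = 0 → A_y = 20 − 24.6766 × 0.939693 = -3.188 kN.

T = 24.68 kN, A_x = 8.440 kN, A_y = -3.188 kN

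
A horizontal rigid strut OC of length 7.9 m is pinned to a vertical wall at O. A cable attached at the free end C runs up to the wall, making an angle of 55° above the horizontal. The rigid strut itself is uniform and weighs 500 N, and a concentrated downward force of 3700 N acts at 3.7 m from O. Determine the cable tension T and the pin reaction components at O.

T = 2421 N, O_x = 1388 N, O_y = 2217 N

ΣM about O: T·sin55°·7.9 − 500·3.95 − 3700·3.7 = 0 → T = 15665/(7.9·0.819152) = 2420.69 ≈ 2421 N.
ΣF_x = 0: O_x − T·cos55° = 0 → O_x = 2420.69 × 0.573576 = 1388 N.
ΣF_y = 0: O_y + T·sin55° − 500 − 3700 = 0 → O_y = 4200 − 2420.69 × 0.819152 = 2217 N.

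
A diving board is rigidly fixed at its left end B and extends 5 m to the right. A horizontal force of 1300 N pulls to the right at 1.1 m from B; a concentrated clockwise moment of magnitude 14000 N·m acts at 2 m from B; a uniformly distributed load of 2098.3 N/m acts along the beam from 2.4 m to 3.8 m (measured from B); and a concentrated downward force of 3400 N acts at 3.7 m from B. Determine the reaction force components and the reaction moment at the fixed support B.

B_x = -1300 N, B_y = 6338 N, M_B = 35690 N·m

Resultant of the distributed load: 2098.3 × 1.4 = 2937.62 N at 3.1 m from B.
ΣF_x = 0: B_x + 1300 = 0 → B_x = -1300 N.
ΣF_y = 0: B_y − 2098.3·1.4 − 3400 = 0 → B_y = 6338 N.
ΣM about B: M_B − 14000 − (2098.3·1.4)·3.1 − 3400·3.7 = 0 → M_B = 35690 N·m.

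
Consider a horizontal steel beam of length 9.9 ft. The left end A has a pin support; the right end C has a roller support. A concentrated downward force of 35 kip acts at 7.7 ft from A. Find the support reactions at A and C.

ΣM about A: C_y·9.9 − 35·7.7 = 0 → C_y = 269.5/9.9 = 27.2222 ≈ 27.22 kip.
ΣF_y = 0: A_y + 27.2222 − 35 = 0 → A_y = 7.778 kip.
ΣF_x = 0: no horizontal applied forces, so A_x = 0.

A_x = 0, A_y = 7.778 kip, C_y = 27.22 kip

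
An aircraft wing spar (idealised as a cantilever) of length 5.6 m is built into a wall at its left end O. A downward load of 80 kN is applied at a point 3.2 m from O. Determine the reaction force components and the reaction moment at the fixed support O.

ΣF_x = 0: O_x = 0.
ΣF_y = 0: O_y − 80 = 0 → O_y = 80.00 kN.
ΣM about O: M_O − 80·3.2 = 0 → M_O = 256.0 kN·m.

O_x = 0, O_y = 80.00 kN, M_O = 256.0 kN·m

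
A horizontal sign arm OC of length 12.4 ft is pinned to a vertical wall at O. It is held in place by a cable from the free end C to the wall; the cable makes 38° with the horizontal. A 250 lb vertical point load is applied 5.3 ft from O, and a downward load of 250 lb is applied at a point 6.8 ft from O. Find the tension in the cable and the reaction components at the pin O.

T = 396.2 lb, O_x = 312.2 lb, O_y = 256.0 lb

ΣM about O: T·sin38°·12.4 − 250·5.3 − 250·6.8 = 0 → T = 3025/(12.4·0.615661) = 396.243 ≈ 396.2 lb.
ΣF_x = 0: O_x − T·cos38° = 0 → O_x = 396.243 × 0.788011 = 312.2 lb.
ΣF_y = 0: O_y + T·sin38° − 250 − 250 = 0 → O_y = 500 − 396.243 × 0.615661 = 256.0 lb.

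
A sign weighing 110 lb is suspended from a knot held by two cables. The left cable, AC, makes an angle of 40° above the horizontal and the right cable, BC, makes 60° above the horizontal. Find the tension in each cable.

ΣF_x = 0: −T_AC·cos40° + T_BC·cos60° = 0 → T_BC = 1.53209·T_AC.
ΣF_y = 0: T_AC·sin40° + T_BC·sin60° = 110.
Substitute: T_AC·(0.642788 + 1.53209·0.866025) = 110 → T_AC = 55.8484 ≈ 55.85 lb.
Then T_BC = 1.53209 × 55.8484 = 85.56 lb.

T_AC = 55.85 lb, T_BC = 85.56 lb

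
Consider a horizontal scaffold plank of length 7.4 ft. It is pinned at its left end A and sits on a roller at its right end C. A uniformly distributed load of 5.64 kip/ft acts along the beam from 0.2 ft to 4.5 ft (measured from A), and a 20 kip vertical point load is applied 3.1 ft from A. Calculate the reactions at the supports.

A_x = 0, A_y = 28.17 kip, C_y = 16.08 kip

Resultant of the distributed load: 5.64 × 4.3 = 24.252 kip at 2.35 ft from A.
Moments about A: C_y·7.4 − (5.64·4.3)·2.35 − 20·3.1 = 0 → C_y = 118.9922/7.4 = 16.08 kip.
ΣF_y = 0: A_y + 16.08 − 5.64·4.3 − 20 = 0 → A_y = 28.17 kip.
ΣF_x = 0: no horizontal applied forces, so A_x = 0.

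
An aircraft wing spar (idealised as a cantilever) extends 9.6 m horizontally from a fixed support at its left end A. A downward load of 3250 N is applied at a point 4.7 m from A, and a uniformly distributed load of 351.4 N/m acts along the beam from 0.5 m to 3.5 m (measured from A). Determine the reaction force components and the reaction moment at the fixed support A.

A_x = 0, A_y = 4304 N, M_A = 17380 N·m

Resultant of the distributed load: 351.4 × 3 = 1054.2 N at 2 m from A.
ΣF_x = 0: A_x = 0.
ΣF_y = 0: A_y − 3250 − 351.4·3 = 0 → A_y = 4304 N.
ΣM about A: M_A − 3250·4.7 − (351.4·3)·2 = 0 → M_A = 17380 N·m.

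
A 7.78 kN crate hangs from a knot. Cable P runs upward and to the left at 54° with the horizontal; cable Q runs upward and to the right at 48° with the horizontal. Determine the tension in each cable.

T_P = 5.322 kN, T_Q = 4.675 kN

ΣF_x = 0: −T_P·cos54° + T_Q·cos48° = 0 → T_Q = 0.878431·T_P.
ΣF_y = 0: T_P·sin54° + T_Q·sin48° = 7.78.
Substitute: T_P·(0.809017 + 0.878431·0.743145) = 7.78 → T_P = 5.32214 ≈ 5.322 kN.
Then T_Q = 0.878431 × 5.32214 = 4.675 kN.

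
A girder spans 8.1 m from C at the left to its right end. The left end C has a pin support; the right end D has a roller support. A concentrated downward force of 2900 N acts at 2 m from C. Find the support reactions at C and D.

C_x = 0, C_y = 2184 N, D_y = 716.0 N

Taking moments about C: D_y·8.1 − 2900·2 = 0 → D_y = 5800/8.1 = 716.049 ≈ 716.0 N.
ΣF_y = 0: C_y + 716.049 − 2900 = 0 → C_y = 2184 N.
ΣF_x = 0: no horizontal applied forces, so C_x = 0.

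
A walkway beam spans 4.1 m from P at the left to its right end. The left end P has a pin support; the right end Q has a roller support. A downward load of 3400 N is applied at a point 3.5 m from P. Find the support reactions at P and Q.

ΣM about P: Q_y·4.1 − 3400·3.5 = 0 → Q_y = 11900/4.1 = 2902.44 ≈ 2902 N.
ΣF_y = 0: P_y + 2902.44 − 3400 = 0 → P_y = 497.6 N.
ΣF_x = 0: no horizontal applied forces, so P_x = 0.

P_x = 0, P_y = 497.6 N, Q_y = 2902 N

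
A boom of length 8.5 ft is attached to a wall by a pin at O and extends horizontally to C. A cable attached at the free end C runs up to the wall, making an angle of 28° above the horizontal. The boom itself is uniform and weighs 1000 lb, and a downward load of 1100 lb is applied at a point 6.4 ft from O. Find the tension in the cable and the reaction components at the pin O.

ΣM about O: T·sin28°·8.5 − 1000·4.25 − 1100·6.4 = 0 → T = 11290/(8.5·0.469472) = 2829.21 ≈ 2829 lb.
ΣF_x = 0: O_x − T·cos28° = 0 → O_x = 2829.21 × 0.882948 = 2498 lb.
ΣF_y = 0: O_y + T·sin28° − 1000 − 1100 = 0 → O_y = 2100 − 2829.21 × 0.469472 = 771.8 lb.

T = 2829 lb, O_x = 2498 lb, O_y = 771.8 lb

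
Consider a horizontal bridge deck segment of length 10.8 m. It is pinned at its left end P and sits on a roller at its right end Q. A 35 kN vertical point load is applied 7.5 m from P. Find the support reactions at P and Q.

P_x = 0, P_y = 10.69 kN, Q_y = 24.31 kN

Taking moments about P: Q_y·10.8 − 35·7.5 = 0 → Q_y = 262.5/10.8 = 24.3056 ≈ 24.31 kN.
ΣF_y = 0: P_y + 24.3056 − 35 = 0 → P_y = 10.69 kN.
ΣF_x = 0: no horizontal applied forces, so P_x = 0.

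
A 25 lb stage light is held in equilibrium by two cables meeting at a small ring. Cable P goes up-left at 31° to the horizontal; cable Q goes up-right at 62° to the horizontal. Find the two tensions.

T_P = 11.75 lb, T_Q = 21.46 lb

ΣF_x = 0: −T_P·cos31° + T_Q·cos62° = 0 → T_Q = 1.82581·T_P.
ΣF_y = 0: T_P·sin31° + T_Q·sin62° = 25.
Substitute: T_P·(0.515038 + 1.82581·0.882948) = 25 → T_P = 11.7529 ≈ 11.75 lb.
Then T_Q = 1.82581 × 11.7529 = 21.46 lb.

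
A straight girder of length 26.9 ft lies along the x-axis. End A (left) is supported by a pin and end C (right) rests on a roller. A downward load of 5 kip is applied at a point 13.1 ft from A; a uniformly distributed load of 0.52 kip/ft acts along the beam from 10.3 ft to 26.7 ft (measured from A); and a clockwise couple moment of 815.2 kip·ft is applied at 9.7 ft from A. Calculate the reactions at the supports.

A_x = 0, A_y = -25.08 kip, C_y = 38.60 kip

Resultant of the distributed load: 0.52 × 16.4 = 8.528 kip at 18.5 ft from A.
Taking moments about A: C_y·26.9 − 5·13.1 − (0.52·16.4)·18.5 − 815.2 = 0 → C_y = 1038.468/26.9 = 38.6048 ≈ 38.60 kip.
ΣF_y = 0: A_y + 38.6048 − 5 − 0.52·16.4 = 0 → A_y = -25.08 kip.
ΣF_x = 0: no horizontal applied forces, so A_x = 0.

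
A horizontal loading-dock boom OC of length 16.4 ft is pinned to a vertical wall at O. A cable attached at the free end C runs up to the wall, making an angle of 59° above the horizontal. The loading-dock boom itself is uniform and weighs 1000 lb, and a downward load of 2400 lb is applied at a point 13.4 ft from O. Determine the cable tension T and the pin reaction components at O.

T = 2871 lb, O_x = 1479 lb, O_y = 939.0 lb

ΣM about O: T·sin59°·16.4 − 1000·8.2 − 2400·13.4 = 0 → T = 40360/(16.4·0.857167) = 2871.06 ≈ 2871 lb.
ΣF_x = 0: O_x − T·cos59° = 0 → O_x = 2871.06 × 0.515038 = 1479 lb.
ΣF_y = 0: O_y + T·sin59° − 1000 − 2400 = 0 → O_y = 3400 − 2871.06 × 0.857167 = 939.0 lb.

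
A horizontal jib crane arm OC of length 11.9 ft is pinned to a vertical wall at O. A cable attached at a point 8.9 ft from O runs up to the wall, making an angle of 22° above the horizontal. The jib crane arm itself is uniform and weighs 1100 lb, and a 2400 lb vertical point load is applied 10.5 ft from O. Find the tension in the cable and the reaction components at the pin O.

ΣM about O: T·sin22°·8.9 − 1100·5.95 − 2400·10.5 = 0 → T = 31745/(8.9·0.374607) = 9521.59 ≈ 9522 lb.
ΣF_x = 0: O_x − T·cos22° = 0 → O_x = 9521.59 × 0.927184 = 8828 lb.
ΣF_y = 0: O_y + T·sin22° − 1100 − 2400 = 0 → O_y = 3500 − 9521.59 × 0.374607 = -66.85 lb.

T = 9522 lb, O_x = 8828 lb, O_y = -66.85 lb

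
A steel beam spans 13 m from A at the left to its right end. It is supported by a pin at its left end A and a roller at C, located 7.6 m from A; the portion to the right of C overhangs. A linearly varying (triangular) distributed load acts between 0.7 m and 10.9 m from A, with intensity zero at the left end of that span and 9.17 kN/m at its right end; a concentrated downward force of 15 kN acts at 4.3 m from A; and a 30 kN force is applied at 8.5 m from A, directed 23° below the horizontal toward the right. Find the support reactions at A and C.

A_x = -27.62 kN, A_y = 5.740 kN, C_y = 67.75 kN

Resultant of the triangular load: ½ × 9.17 × 10.2 = 46.767 kN, acting at 7.5 m from A (one-third of the span from the peak).
ΣM about A: C_y·7.6 − (½·9.17·10.2)·7.5 − 15·4.3 − 30·sin23°·8.5 = 0 → C_y = 514.889/7.6 = 67.7486 ≈ 67.75 kN.
ΣF_y = 0: A_y + 67.7486 − ½·9.17·10.2 − 15 − 30·sin23° = 0 → A_y = 5.740 kN.
ΣF_x = 0: A_x + 30·cos23° = 0 → A_x = -27.62 kN.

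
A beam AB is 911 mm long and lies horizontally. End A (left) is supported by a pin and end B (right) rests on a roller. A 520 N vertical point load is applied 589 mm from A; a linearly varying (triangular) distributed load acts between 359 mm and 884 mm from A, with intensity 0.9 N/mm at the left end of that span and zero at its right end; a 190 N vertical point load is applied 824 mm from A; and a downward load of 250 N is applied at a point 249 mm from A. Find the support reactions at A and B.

A_x = 0, A_y = 481.4 N, B_y = 714.9 N

Resultant of the triangular load: ½ × 0.9 × 525 = 236.25 N, acting at 534 mm from A (one-third of the span from the peak).
Moments about A: B_y·911 − 520·589 − (½·0.9·525)·534 − 190·824 − 250·249 = 0 → B_y = 651247.5/911 = 714.871 ≈ 714.9 N.
ΣF_y = 0: A_y + 714.871 − 520 − ½·0.9·525 − 190 − 250 = 0 → A_y = 481.4 N.
ΣF_x = 0: no horizontal applied forces, so A_x = 0.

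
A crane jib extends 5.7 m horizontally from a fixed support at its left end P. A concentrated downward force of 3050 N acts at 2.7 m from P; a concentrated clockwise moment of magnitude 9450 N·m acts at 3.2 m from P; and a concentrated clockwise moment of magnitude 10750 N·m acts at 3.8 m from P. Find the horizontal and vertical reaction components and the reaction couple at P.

P_x = 0, P_y = 3050 N, M_P = 28440 N·m

ΣF_x = 0: P_x = 0.
ΣF_y = 0: P_y − 3050 = 0 → P_y = 3050 N.
ΣM about P: M_P − 3050·2.7 − 9450 − 10750 = 0 → M_P = 28440 N·m.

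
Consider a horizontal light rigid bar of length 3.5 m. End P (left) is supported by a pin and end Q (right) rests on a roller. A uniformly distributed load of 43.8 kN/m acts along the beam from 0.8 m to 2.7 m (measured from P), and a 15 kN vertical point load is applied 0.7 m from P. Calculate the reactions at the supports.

P_x = 0, P_y = 53.61 kN, Q_y = 44.61 kN

Resultant of the distributed load: 43.8 × 1.9 = 83.22 kN at 1.75 m from P.
Moments about P: Q_y·3.5 − (43.8·1.9)·1.75 − 15·0.7 = 0 → Q_y = 156.135/3.5 = 44.61 kN.
ΣF_y = 0: P_y + 44.61 − 43.8·1.9 − 15 = 0 → P_y = 53.61 kN.
ΣF_x = 0: no horizontal applied forces, so P_x = 0.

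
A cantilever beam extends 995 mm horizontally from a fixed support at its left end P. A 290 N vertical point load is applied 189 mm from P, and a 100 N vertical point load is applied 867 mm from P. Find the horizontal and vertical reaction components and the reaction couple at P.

ΣF_x = 0: P_x = 0.
ΣF_y = 0: P_y − 290 − 100 = 0 → P_y = 390.0 N.
ΣM about P: M_P − 290·189 − 100·867 = 0 → M_P = 141500 N·mm.

P_x = 0, P_y = 390.0 N, M_P = 141500 N·mm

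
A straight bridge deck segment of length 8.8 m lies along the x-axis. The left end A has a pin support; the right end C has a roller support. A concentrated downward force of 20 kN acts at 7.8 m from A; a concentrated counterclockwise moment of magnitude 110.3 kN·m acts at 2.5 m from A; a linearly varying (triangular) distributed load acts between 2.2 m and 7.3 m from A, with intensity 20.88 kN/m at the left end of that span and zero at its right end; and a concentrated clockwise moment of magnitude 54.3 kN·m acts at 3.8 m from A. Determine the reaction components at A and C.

Resultant of the triangular load: ½ × 20.88 × 5.1 = 53.244 kN, acting at 3.9 m from A (one-third of the span from the peak).
ΣM about A: C_y·8.8 − 20·7.8 + 110.3 − (½·20.88·5.1)·3.9 − 54.3 = 0 → C_y = 307.6516/8.8 = 34.9604 ≈ 34.96 kN.
ΣF_y = 0: A_y + 34.9604 − 20 − ½·20.88·5.1 = 0 → A_y = 38.28 kN.
ΣF_x = 0: no horizontal applied forces, so A_x = 0.

A_x = 0, A_y = 38.28 kN, C_y = 34.96 kN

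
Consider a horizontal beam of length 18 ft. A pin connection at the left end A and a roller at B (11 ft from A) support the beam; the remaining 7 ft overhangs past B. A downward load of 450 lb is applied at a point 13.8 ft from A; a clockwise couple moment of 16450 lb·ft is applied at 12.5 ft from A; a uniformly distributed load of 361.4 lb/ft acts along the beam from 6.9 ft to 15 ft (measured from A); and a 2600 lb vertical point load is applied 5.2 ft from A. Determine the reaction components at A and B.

A_x = 0, A_y = -225.8 lb, B_y = 6203 lb

Resultant of the distributed load: 361.4 × 8.1 = 2927.34 lb at 10.95 ft from A.
Taking moments about A: B_y·11 − 450·13.8 − 16450 − (361.4·8.1)·10.95 − 2600·5.2 = 0 → B_y = 68234.373/11 = 6203.12 ≈ 6203 lb.
ΣF_y = 0: A_y + 6203.12 − 450 − 361.4·8.1 − 2600 = 0 → A_y = -225.8 lb.
ΣF_x = 0: no horizontal applied forces, so A_x = 0.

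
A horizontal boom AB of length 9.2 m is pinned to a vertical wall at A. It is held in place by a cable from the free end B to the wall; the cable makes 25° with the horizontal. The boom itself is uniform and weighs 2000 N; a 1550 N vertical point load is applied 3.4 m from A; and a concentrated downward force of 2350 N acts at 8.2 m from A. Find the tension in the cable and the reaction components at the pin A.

ΣM about A: T·sin25°·9.2 − 2000·4.6 − 1550·3.4 − 2350·8.2 = 0 → T = 33740/(9.2·0.422618) = 8677.79 ≈ 8678 N.
ΣF_x = 0: A_x − T·cos25° = 0 → A_x = 8677.79 × 0.906308 = 7865 N.
ΣF_y = 0: A_y + T·sin25° − 2000 − 1550 − 2350 = 0 → A_y = 5900 − 8677.79 × 0.422618 = 2233 N.

T = 8678 N, A_x = 7865 N, A_y = 2233 N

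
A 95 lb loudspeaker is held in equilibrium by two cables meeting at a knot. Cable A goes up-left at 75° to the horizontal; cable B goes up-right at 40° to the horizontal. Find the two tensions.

T_A = 80.30 lb, T_B = 27.13 lb

ΣF_x = 0: −T_A·cos75° + T_B·cos40° = 0 → T_B = 0.337864·T_A.
ΣF_y = 0: T_A·sin75° + T_B·sin40° = 95.
Substitute: T_A·(0.965926 + 0.337864·0.642788) = 95 → T_A = 80.2975 ≈ 80.30 lb.
Then T_B = 0.337864 × 80.2975 = 27.13 lb.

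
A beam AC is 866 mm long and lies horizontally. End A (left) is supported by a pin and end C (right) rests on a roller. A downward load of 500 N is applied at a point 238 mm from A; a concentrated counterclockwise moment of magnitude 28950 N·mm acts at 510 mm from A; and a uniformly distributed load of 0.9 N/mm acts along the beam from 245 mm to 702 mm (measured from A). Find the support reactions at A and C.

Resultant of the distributed load: 0.9 × 457 = 411.3 N at 473.5 mm from A.
Moments about A: C_y·866 − 500·238 + 28950 − (0.9·457)·473.5 = 0 → C_y = 284800.55/866 = 328.869 ≈ 328.9 N.
ΣF_y = 0: A_y + 328.869 − 500 − 0.9·457 = 0 → A_y = 582.4 N.
ΣF_x = 0: no horizontal applied forces, so A_x = 0.

A_x = 0, A_y = 582.4 N, C_y = 328.9 N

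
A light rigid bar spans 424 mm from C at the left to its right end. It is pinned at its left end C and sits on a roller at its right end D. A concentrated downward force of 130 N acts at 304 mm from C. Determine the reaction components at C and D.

Taking moments about C: D_y·424 − 130·304 = 0 → D_y = 39520/424 = 93.2075 ≈ 93.21 N.
ΣF_y = 0: C_y + 93.2075 − 130 = 0 → C_y = 36.79 N.
ΣF_x = 0: no horizontal applied forces, so C_x = 0.

C_x = 0, C_y = 36.79 N, D_y = 93.21 N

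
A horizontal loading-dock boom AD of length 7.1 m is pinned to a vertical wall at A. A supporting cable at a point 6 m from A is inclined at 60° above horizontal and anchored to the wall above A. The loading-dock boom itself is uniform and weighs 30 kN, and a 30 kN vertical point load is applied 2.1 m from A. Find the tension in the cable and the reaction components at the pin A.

ΣM about A: T·sin60°·6 − 30·3.55 − 30·2.1 = 0 → T = 169.5/(6·0.866025) = 32.6203 ≈ 32.62 kN.
ΣF_x = 0: A_x − T·cos60° = 0 → A_x = 32.6203 × 0.5 = 16.31 kN.
ΣF_y = 0: A_y + T·sin60° − 30 − 30 = 0 → A_y = 60 − 32.6203 × 0.866025 = 31.75 kN.

T = 32.62 kN, A_x = 16.31 kN, A_y = 31.75 kN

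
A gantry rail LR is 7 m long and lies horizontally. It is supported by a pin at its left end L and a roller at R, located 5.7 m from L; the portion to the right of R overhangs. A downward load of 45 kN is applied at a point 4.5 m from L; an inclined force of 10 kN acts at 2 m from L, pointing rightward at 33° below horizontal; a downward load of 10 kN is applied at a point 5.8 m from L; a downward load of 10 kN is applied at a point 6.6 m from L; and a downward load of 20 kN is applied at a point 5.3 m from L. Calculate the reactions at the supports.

L_x = -8.387 kN, L_y = 12.66 kN, R_y = 77.79 kN

ΣM about L: R_y·5.7 − 45·4.5 − 10·sin33°·2 − 10·5.8 − 10·6.6 − 20·5.3 = 0 → R_y = 443.393/5.7 = 77.7882 ≈ 77.79 kN.
ΣF_y = 0: L_y + 77.7882 − 45 − 10·sin33° − 10 − 10 − 20 = 0 → L_y = 12.66 kN.
ΣF_x = 0: L_x + 10·cos33° = 0 → L_x = -8.387 kN.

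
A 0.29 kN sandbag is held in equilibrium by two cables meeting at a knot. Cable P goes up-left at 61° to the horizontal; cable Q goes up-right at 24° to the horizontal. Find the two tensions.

ΣF_x = 0: −T_P·cos61° + T_Q·cos24° = 0 → T_Q = 0.53069·T_P.
ΣF_y = 0: T_P·sin61° + T_Q·sin24° = 0.29.
Substitute: T_P·(0.87462 + 0.53069·0.406737) = 0.29 → T_P = 0.26594 ≈ 0.2659 kN.
Then T_Q = 0.53069 × 0.26594 = 0.1411 kN.

T_P = 0.2659 kN, T_Q = 0.1411 kN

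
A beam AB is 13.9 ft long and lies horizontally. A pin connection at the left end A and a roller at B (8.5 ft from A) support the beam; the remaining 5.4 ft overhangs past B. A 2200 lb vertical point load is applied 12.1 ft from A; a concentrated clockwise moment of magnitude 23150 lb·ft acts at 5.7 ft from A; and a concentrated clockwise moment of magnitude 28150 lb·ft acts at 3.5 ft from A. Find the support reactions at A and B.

A_x = 0, A_y = -6967 lb, B_y = 9167 lb

Moments about A: B_y·8.5 − 2200·12.1 − 23150 − 28150 = 0 → B_y = 77920/8.5 = 9167.06 ≈ 9167 lb.
ΣF_y = 0: A_y + 9167.06 − 2200 = 0 → A_y = -6967 lb.
ΣF_x = 0: no horizontal applied forces, so A_x = 0.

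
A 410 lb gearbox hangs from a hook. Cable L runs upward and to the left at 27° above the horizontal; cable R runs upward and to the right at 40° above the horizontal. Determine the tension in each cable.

T_L = 341.2 lb, T_R = 396.9 lb

ΣF_x = 0: −T_L·cos27° + T_R·cos40° = 0 → T_R = 1.16313·T_L.
ΣF_y = 0: T_L·sin27° + T_R·sin40° = 410.
Substitute: T_L·(0.45399 + 1.16313·0.642788) = 410 → T_L = 341.201 ≈ 341.2 lb.
Then T_R = 1.16313 × 341.201 = 396.9 lb.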